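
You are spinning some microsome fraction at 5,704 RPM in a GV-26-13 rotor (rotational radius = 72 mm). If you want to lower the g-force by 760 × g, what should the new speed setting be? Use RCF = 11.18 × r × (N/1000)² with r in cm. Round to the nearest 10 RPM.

r = 72 mm = 7.2 cm
Current RCF = 11.18 × 7.2 × (5.704)² = 11.18 × 7.2 × 32.535616 ≈ 2,619 × g
Target RCF = 2,619 − 760 = 1,859 × g
(N/1000)² = 1,859 / 80.496 = 23.09432
N = 1000 × √23.09432 ≈ 4,805.7

N₂ ≈ 4810 RPM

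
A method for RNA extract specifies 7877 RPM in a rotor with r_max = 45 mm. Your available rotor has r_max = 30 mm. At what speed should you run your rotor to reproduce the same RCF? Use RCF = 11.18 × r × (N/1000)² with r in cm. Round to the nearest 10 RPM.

9650 RPM

Original rotor: r = 45 mm = 4.5 cm
RCF_original = 11.18 × 4.5 × (7.877)² = 11.18 × 4.5 × 62.047129 ≈ 3,121.6 × g
Your rotor: r = 30 mm = 3.0 cm
3,121.6 = 11.18 × 3 × (N/1000)²
(N/1000)² = 3,121.6 / 33.54 = 93.07096
N = 1000 × √93.07096 ≈ 9,647.3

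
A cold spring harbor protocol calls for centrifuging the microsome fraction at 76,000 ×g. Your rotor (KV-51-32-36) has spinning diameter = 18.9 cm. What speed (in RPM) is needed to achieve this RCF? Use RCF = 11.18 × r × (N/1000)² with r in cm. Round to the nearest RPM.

26821 RPM

r = 18.9 / 2 = 9.45 cm
RCF = 11.18 × r × (N/1000)²
76,000 = 11.18 × 9.45 × (N/1000)²
(N/1000)² = 76,000 / 105.651 = 719.3496
N = 1000 × √719.3496 ≈ 26,820.7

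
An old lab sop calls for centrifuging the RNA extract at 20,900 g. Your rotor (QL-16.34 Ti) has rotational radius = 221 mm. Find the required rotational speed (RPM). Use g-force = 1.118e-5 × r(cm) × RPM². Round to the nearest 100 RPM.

N ≈ 9200 RPM

r = 221 mm = 22.1 cm
20,900 = 1.118 × 10⁻⁵ × 22.1 × N²
N² = 20,900 / (24.7078 × 10⁻⁵) = 84,588,672
N ≈ √84,588,672 ≈ 9,197.2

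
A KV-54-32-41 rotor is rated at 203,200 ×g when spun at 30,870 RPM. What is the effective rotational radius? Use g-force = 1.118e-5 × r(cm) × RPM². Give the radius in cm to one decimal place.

RCF = 1.118 × 10⁻⁵ × r × N²
203200 = 1.118 × 10⁻⁵ × r × (30870)²
r = 203200 / (1.118 × 10⁻⁵ × 952,956,900) = 203200 / 10654.06 ≈ 19.073 cm

19.1 cm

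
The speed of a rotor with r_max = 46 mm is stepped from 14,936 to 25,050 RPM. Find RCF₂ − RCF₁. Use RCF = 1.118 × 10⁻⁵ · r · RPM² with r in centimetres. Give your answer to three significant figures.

r = 46 mm = 4.6 cm
RCF₁ = 1.118 × 10⁻⁵ × 4.6 × (14936)² = 1.118 × 10⁻⁵ × 4.6 × 223,084,096 ≈ 11,472.8 × g
RCF₂ = 1.118 × 10⁻⁵ × 4.6 × (25050)² = 1.118 × 10⁻⁵ × 4.6 × 627,502,500 ≈ 32,271.2 × g
Increase = 32,271.2 − 11,472.8 = 20,798.4

20800 g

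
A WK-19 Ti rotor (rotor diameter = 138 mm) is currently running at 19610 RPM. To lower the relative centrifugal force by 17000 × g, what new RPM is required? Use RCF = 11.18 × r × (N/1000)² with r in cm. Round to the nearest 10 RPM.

≈ 12810 RPM

r = 138 mm / 2 = 69 mm = 6.9 cm
Current RCF = 11.18 × 6.9 × (19.61)² = 11.18 × 6.9 × 384.5521 ≈ 29,665.1 × g
Target RCF = 29,665.1 − 17,000 = 12,665.1 × g
(N/1000)² = 12,665.1 / 77.142 = 164.179
N = 1000 × √164.179 ≈ 12,813.2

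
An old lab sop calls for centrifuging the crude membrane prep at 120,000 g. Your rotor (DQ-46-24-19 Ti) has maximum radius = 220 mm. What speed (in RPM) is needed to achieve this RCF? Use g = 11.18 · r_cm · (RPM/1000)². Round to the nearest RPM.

N ≈ 22088 RPM

r = 220 mm = 22.0 cm
120,000 = 11.18 × 22 × (N/1000)²
(N/1000)² = 120,000 / 245.96 = 487.8842
N = 1000 × √487.8842 ≈ 22,088.1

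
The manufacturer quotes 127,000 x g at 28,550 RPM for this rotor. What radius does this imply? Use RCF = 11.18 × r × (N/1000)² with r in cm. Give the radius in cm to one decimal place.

127000 = 11.18 × r × (28.55)²
r = 127000 / (11.18 × 815.1025) = 127000 / 9112.846 ≈ 13.936 cm

r ≈ 13.9 cm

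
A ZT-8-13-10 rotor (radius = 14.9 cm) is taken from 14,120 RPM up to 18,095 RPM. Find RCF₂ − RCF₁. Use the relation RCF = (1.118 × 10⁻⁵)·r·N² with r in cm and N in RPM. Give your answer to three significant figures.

≈ 21300 x g

RCF₁ = 1.118 × 10⁻⁵ × 14.9 × (14120)² = 1.118 × 10⁻⁵ × 14.9 × 199,374,400 ≈ 33,212.2 × g
RCF₂ = 1.118 × 10⁻⁵ × 14.9 × (18095)² = 1.118 × 10⁻⁵ × 14.9 × 327,429,025 ≈ 54,543.8 × g
Increase = 54,543.8 − 33,212.2 = 21,331.6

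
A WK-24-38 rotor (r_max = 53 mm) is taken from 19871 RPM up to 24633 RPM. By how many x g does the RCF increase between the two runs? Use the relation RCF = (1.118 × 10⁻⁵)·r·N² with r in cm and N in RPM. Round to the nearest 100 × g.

≈ 12600 x g

r = 53 mm = 5.3 cm
RCF₁ = 1.118 × 10⁻⁵ × 5.3 × (19871)² = 1.118 × 10⁻⁵ × 5.3 × 394,856,641 ≈ 23,396.8 × g
RCF₂ = 1.118 × 10⁻⁵ × 5.3 × (24633)² = 1.118 × 10⁻⁵ × 5.3 × 606,784,689 ≈ 35,954.4 × g
Increase = 35,954.4 − 23,396.8 = 12,557.6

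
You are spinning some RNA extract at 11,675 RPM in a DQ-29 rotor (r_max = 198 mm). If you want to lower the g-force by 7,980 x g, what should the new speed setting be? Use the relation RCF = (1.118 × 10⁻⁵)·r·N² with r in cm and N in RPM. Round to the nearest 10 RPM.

r = 198 mm = 19.8 cm
Current RCF = 1.118 × 10⁻⁵ × 19.8 × (11675)² = 1.118 × 10⁻⁵ × 19.8 × 136,305,625 ≈ 30,173.2 × g
Target RCF = 30,173.2 − 7,980 = 22,193.2 × g
N² = 22,193.2 / (22.1364 × 10⁻⁵) = 100,256,591
N ≈ √100,256,591 ≈ 10,012.8

10010 RPM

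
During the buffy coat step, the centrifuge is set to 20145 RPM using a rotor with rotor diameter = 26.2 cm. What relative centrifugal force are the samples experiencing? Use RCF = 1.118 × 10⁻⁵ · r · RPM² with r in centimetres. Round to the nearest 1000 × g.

≈ 59000 g

r = 26.2 / 2 = 13.1 cm
RCF = 1.118 × 10⁻⁵ × 13.1 × (20145)² = 1.118 × 10⁻⁵ × 13.1 × 405,821,025 ≈ 59,435.7 × g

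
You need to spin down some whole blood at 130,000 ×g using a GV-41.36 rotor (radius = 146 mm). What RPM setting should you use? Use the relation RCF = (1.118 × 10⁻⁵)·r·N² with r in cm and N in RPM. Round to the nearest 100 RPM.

28200 RPM

r = 146 mm = 14.6 cm
130,000 = 1.118 × 10⁻⁵ × 14.6 × N²
N² = 130,000 / (16.3228 × 10⁻⁵) = 796,431,985
N ≈ √796,431,985 ≈ 28,221.1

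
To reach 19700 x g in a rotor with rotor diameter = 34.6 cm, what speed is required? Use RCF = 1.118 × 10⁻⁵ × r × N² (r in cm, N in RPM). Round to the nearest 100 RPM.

10100 RPM

r = 34.6 / 2 = 17.3 cm
RCF = 1.118 × 10⁻⁵ × r × N²
19,700 = 1.118 × 10⁻⁵ × 17.3 × N²
N² = 19,700 / (19.3414 × 10⁻⁵) = 101,854,054
N ≈ √101,854,054 ≈ 10,092.3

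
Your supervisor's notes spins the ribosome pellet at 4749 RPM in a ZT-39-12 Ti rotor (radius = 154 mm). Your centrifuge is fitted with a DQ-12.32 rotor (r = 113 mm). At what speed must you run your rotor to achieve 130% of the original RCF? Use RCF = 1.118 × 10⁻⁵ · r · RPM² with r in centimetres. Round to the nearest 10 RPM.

Original rotor: r = 154 mm = 15.4 cm
RCF_original = 1.118 × 10⁻⁵ × 15.4 × (4749)² = 1.118 × 10⁻⁵ × 15.4 × 22,553,001 ≈ 3,883 × g
Target RCF = 1.3 × 3,883 ≈ 5,047.9 × g
Your rotor: r = 113 mm = 11.3 cm
5,047.9 = 1.118 × 10⁻⁵ × 11.3 × N²
N² = 5,047.9 / (12.6334 × 10⁻⁵) = 39,956,781
N ≈ √39,956,781 ≈ 6,321.1

6320 RPM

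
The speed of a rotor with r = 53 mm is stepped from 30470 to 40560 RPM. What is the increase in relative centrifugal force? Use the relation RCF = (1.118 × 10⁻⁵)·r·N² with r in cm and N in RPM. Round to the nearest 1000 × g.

≈ 42000 x g

r = 53 mm = 5.3 cm
RCF₁ = 1.118 × 10⁻⁵ × 5.3 × (30470)² = 1.118 × 10⁻⁵ × 5.3 × 928,420,900 ≈ 55,012.7 × g
RCF₂ = 1.118 × 10⁻⁵ × 5.3 × (40560)² = 1.118 × 10⁻⁵ × 5.3 × 1,645,113,600 ≈ 97,479.6 × g
Increase = 97,479.6 − 55,012.7 = 42,466.9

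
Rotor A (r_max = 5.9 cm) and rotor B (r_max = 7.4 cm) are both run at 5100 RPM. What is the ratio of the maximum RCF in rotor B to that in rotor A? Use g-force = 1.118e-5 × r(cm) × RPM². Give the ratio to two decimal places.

At fixed N, RCF ∝ r, so RCF_B/RCF_A = r_B/r_A = 7.4 / 5.9 = 1.2542.

1.25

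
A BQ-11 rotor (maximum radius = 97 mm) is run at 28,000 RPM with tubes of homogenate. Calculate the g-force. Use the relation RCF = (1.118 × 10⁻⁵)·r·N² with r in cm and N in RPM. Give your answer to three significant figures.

r = 97 mm = 9.7 cm
RCF = 1.118 × 10⁻⁵ × r × N²
RCF = 1.118 × 10⁻⁵ × 9.7 × (28000)² = 1.118 × 10⁻⁵ × 9.7 × 784,000,000 ≈ 85,021.7 × g

RCF ≈ 85000 × g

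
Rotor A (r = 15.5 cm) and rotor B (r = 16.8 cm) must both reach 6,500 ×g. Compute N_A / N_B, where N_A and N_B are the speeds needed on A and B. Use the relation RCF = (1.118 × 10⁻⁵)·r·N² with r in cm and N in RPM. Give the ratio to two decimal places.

At fixed RCF, N ∝ 1/√r, so N_A/N_B = √(r_B/r_A) = √(16.8/15.5) = √1.083871 = 1.0411.

1.04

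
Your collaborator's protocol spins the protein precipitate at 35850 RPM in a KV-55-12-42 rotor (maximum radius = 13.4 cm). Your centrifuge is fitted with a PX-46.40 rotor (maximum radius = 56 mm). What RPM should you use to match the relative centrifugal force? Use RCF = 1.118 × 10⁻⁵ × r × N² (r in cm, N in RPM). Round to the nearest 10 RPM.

≈ 55460 RPM

RCF = 1.118 × 10⁻⁵ × r × N²
RCF_original = 1.118 × 10⁻⁵ × 13.4 × (35850)² = 1.118 × 10⁻⁵ × 13.4 × 1,285,222,500 ≈ 192,541.8 × g
Your rotor: r = 56 mm = 5.6 cm
192,541.8 = 1.118 × 10⁻⁵ × 5.6 × N²
N² = 192,541.8 / (6.2608 × 10⁻⁵) = 3,075,354,587
N ≈ √3,075,354,587 ≈ 55,455.9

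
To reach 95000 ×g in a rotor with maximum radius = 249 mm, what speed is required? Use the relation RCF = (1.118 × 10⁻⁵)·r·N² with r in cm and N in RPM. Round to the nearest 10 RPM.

N ≈ 18470 RPM

r = 249 mm = 24.9 cm
RCF = 1.118 × 10⁻⁵ × r × N²
95,000 = 1.118 × 10⁻⁵ × 24.9 × N²
N² = 95,000 / (27.8382 × 10⁻⁵) = 341,257,696
N ≈ √341,257,696 ≈ 18,473.2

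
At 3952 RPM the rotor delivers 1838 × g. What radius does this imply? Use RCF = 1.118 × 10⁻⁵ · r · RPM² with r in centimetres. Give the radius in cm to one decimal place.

RCF = 1.118 × 10⁻⁵ × r × N²
1838 = 1.118 × 10⁻⁵ × r × (3952)²
r = 1838 / (1.118 × 10⁻⁵ × 15,618,304) = 1838 / 174.6126 ≈ 10.526 cm

10.5 cm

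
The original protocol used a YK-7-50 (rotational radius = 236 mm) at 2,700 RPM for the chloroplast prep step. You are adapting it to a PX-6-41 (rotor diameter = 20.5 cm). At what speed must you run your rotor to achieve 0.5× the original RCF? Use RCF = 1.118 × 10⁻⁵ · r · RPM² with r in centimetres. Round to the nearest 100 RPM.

2900 RPM

Original rotor: r = 236 mm = 23.6 cm
RCF_original = 1.118 × 10⁻⁵ × 23.6 × (2700)² = 1.118 × 10⁻⁵ × 23.6 × 7,290,000 ≈ 1,923.5 × g
Target RCF = 0.5 × 1,923.5 ≈ 961.8 × g
Your rotor: r = 20.5 / 2 = 10.25 cm
961.8 = 1.118 × 10⁻⁵ × 10.25 × N²
N² = 961.8 / (11.4595 × 10⁻⁵) = 8,393,036
N ≈ √8,393,036 ≈ 2,897.1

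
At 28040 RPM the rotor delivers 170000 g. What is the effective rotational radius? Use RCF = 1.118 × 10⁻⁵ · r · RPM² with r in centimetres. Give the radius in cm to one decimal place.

170000 = 1.118 × 10⁻⁵ × r × (28040)²
r = 170000 / (1.118 × 10⁻⁵ × 786,241,600) = 170000 / 8790.181 ≈ 19.340 cm

≈ 19.3 cm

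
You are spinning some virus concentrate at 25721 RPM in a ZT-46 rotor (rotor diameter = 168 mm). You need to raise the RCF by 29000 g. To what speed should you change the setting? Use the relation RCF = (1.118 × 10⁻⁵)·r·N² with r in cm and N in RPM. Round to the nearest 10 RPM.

31150 RPM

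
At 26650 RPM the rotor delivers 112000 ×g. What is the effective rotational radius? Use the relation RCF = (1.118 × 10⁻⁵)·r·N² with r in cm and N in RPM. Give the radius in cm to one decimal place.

112000 = 1.118 × 10⁻⁵ × r × (26650)²
r = 112000 / (1.118 × 10⁻⁵ × 710,222,500) = 112000 / 7940.288 ≈ 14.105 cm

14.1 cm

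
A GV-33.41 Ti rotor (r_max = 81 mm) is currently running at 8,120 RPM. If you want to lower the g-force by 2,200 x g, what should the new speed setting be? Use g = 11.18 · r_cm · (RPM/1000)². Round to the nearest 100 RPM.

N₂ ≈ 6500 RPM

r = 81 mm = 8.1 cm
Current RCF = 11.18 × 8.1 × (8.12)² = 11.18 × 8.1 × 65.9344 ≈ 5,970.9 × g
Target RCF = 5,970.9 − 2,200 = 3,770.9 × g
(N/1000)² = 3,770.9 / 90.558 = 41.64072
N = 1000 × √41.64072 ≈ 6,453.0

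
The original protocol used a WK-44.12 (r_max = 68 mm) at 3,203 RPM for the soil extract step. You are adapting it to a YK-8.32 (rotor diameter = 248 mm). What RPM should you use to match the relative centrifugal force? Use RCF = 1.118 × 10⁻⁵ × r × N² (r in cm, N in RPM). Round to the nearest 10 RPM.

≈ 2370 RPM

Original rotor: r = 68 mm = 6.8 cm
RCF_original = 1.118 × 10⁻⁵ × 6.8 × (3203)² = 1.118 × 10⁻⁵ × 6.8 × 10,259,209 ≈ 779.9 × g
Your rotor: r = 248 mm / 2 = 124 mm = 12.4 cm
779.9 = 1.118 × 10⁻⁵ × 12.4 × N²
N² = 779.9 / (13.8632 × 10⁻⁵) = 5,625,685
N ≈ √5,625,685 ≈ 2,371.9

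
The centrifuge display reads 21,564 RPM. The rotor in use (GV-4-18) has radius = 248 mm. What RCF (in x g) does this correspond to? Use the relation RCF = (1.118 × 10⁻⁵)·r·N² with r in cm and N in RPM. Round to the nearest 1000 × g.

129000 x g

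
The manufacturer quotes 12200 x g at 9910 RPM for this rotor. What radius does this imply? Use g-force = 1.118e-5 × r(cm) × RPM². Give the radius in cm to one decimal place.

≈ 11.1 cm

RCF = 1.118 × 10⁻⁵ × r × N²
12200 = 1.118 × 10⁻⁵ × r × (9910)²
r = 12200 / (1.118 × 10⁻⁵ × 98,208,100) = 12200 / 1097.967 ≈ 11.111 cm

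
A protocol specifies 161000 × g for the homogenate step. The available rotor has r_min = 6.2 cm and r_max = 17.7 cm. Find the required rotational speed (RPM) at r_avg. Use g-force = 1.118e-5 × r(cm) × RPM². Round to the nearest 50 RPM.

r_avg = (6.2 + 17.7) / 2 = 11.95 cm
161,000 = 1.118 × 10⁻⁵ × 11.95 × N²
N² = 161,000 / (13.3601 × 10⁻⁵) = 1,205,080,800
N ≈ √1,205,080,800 ≈ 34,714.3

N ≈ 34700 RPM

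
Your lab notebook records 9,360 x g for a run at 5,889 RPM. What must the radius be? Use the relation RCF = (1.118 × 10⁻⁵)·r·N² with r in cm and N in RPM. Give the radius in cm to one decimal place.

RCF = 1.118 × 10⁻⁵ × r × N²
9360 = 1.118 × 10⁻⁵ × r × (5889)²
r = 9360 / (1.118 × 10⁻⁵ × 34,680,321) = 9360 / 387.726 ≈ 24.141 cm

24.1 cm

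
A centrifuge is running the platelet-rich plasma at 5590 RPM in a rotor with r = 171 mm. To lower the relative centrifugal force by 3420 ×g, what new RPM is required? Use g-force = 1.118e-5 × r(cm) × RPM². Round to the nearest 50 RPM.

r = 171 mm = 17.1 cm
Current RCF = 1.118 × 10⁻⁵ × 17.1 × (5590)² = 1.118 × 10⁻⁵ × 17.1 × 31,248,100 ≈ 5,973.9 × g
Target RCF = 5,973.9 − 3,420 = 2,553.9 × g
N² = 2,553.9 / (19.1178 × 10⁻⁵) = 13,358,755
N ≈ √13,358,755 ≈ 3,655.0

≈ 3650 RPM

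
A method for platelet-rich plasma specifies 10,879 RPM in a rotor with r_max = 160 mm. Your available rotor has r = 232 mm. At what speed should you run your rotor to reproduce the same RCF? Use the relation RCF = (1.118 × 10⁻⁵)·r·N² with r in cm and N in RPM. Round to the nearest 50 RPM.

≈ 9050 RPM

Original rotor: r = 160 mm = 16.0 cm
RCF_original = 1.118 × 10⁻⁵ × 16 × (10879)² = 1.118 × 10⁻⁵ × 16 × 118,352,641 ≈ 21,170.9 × g
Your rotor: r = 232 mm = 23.2 cm
21,170.9 = 1.118 × 10⁻⁵ × 23.2 × N²
N² = 21,170.9 / (25.9376 × 10⁻⁵) = 81,622,432
N ≈ √81,622,432 ≈ 9,034.5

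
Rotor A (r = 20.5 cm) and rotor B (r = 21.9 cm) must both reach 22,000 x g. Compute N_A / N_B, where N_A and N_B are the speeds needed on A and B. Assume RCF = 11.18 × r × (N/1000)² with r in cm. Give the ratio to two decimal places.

At fixed RCF, N ∝ 1/√r, so N_A/N_B = √(r_B/r_A) = √(21.9/20.5) = √1.068293 = 1.0336.

1.03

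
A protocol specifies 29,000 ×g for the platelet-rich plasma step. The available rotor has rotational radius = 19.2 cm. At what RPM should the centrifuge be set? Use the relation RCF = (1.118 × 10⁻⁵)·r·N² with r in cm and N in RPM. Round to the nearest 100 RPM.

RCF = 1.118 × 10⁻⁵ × r × N²
29,000 = 1.118 × 10⁻⁵ × 19.2 × N²
N² = 29,000 / (21.4656 × 10⁻⁵) = 135,099,881
N ≈ √135,099,881 ≈ 11,623.2

N ≈ 11600 RPM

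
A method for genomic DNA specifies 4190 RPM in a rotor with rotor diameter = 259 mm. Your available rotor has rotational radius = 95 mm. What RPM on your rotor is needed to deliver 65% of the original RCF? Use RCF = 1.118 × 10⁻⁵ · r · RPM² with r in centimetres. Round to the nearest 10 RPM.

3940 RPM

Original rotor: r = 259 mm / 2 = 129.5 mm = 12.95 cm
RCF = 1.118 × 10⁻⁵ × r × N²
RCF_original = 1.118 × 10⁻⁵ × 12.95 × (4190)² = 1.118 × 10⁻⁵ × 12.95 × 17,556,100 ≈ 2,541.8 × g
Target RCF = 0.65 × 2,541.8 ≈ 1,652.2 × g
Your rotor: r = 95 mm = 9.5 cm
1,652.2 = 1.118 × 10⁻⁵ × 9.5 × N²
N² = 1,652.2 / (10.621 × 10⁻⁵) = 15,555,974
N ≈ √15,555,974 ≈ 3,944.1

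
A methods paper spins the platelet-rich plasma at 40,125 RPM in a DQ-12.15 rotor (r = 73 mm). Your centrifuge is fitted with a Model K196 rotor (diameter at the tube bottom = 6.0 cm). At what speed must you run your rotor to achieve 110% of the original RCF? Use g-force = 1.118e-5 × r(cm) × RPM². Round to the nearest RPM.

Original rotor: r = 73 mm = 7.3 cm
RCF = 1.118 × 10⁻⁵ × r × N²
RCF_original = 1.118 × 10⁻⁵ × 7.3 × (40125)² = 1.118 × 10⁻⁵ × 7.3 × 1,610,015,625 ≈ 131,399.8 × g
Target RCF = 1.1 × 131,399.8 ≈ 144,539.8 × g
Your rotor: r = 6.0 / 2 = 3 cm
144,539.8 = 1.118 × 10⁻⁵ × 3 × N²
N² = 144,539.8 / (3.354 × 10⁻⁵) = 4,309,475,253
N ≈ √4,309,475,253 ≈ 65,646.6

≈ 65647 RPM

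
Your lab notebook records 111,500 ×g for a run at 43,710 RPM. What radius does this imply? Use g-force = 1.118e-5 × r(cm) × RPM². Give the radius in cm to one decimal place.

≈ 5.2 cm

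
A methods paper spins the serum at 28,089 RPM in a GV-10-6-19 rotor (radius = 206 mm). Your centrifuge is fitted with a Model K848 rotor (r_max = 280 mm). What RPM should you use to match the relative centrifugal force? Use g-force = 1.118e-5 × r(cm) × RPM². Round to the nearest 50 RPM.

Original rotor: r = 206 mm = 20.6 cm
RCF_original = 1.118 × 10⁻⁵ × 20.6 × (28089)² = 1.118 × 10⁻⁵ × 20.6 × 788,991,921 ≈ 181,711.2 × g
Your rotor: r = 280 mm = 28.0 cm
181,711.2 = 1.118 × 10⁻⁵ × 28 × N²
N² = 181,711.2 / (31.304 × 10⁻⁵) = 580,472,783
N ≈ √580,472,783 ≈ 24,093.0

24100 RPM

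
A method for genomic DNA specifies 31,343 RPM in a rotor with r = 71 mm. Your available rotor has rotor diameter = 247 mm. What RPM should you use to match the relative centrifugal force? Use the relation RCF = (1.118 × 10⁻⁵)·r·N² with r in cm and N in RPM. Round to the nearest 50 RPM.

23750 RPM

Original rotor: r = 71 mm = 7.1 cm
RCF_original = 1.118 × 10⁻⁵ × 7.1 × (31343)² = 1.118 × 10⁻⁵ × 7.1 × 982,383,649 ≈ 77,979.6 × g
Your rotor: r = 247 mm / 2 = 123.5 mm = 12.35 cm
77,979.6 = 1.118 × 10⁻⁵ × 12.35 × N²
N² = 77,979.6 / (13.8073 × 10⁻⁵) = 564,770,810
N ≈ √564,770,810 ≈ 23,764.9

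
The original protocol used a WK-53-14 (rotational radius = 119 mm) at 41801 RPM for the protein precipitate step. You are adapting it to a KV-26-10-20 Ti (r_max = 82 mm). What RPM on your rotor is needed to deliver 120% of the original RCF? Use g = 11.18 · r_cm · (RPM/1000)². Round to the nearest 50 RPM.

Original rotor: r = 119 mm = 11.9 cm
RCF_original = 11.18 × 11.9 × (41.801)² = 11.18 × 11.9 × 1,747.323601 ≈ 232,467.4 × g
Target RCF = 1.2 × 232,467.4 ≈ 278,960.9 × g
Your rotor: r = 82 mm = 8.2 cm
278,960.9 = 11.18 × 8.2 × (N/1000)²
(N/1000)² = 278,960.9 / 91.676 = 3042.9
N = 1000 × √3042.9 ≈ 55,162.5

55150 RPM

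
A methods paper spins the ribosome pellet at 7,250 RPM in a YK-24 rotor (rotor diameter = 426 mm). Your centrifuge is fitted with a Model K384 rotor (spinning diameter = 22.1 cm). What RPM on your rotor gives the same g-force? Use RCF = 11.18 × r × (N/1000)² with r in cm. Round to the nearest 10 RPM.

10070 RPM

Original rotor: r = 426 mm / 2 = 213 mm = 21.3 cm
RCF_original = 11.18 × 21.3 × (7.25)² = 11.18 × 21.3 × 52.5625 ≈ 12,516.9 × g
Your rotor: r = 22.1 / 2 = 11.05 cm
12,516.9 = 11.18 × 11.05 × (N/1000)²
(N/1000)² = 12,516.9 / 123.539 = 101.3194
N = 1000 × √101.3194 ≈ 10,065.8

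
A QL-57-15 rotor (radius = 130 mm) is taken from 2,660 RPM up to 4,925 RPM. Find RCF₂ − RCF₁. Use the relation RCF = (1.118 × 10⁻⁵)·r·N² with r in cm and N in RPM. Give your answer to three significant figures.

r = 130 mm = 13.0 cm
RCF₁ = 1.118 × 10⁻⁵ × 13 × (2660)² = 1.118 × 10⁻⁵ × 13 × 7,075,600 ≈ 1,028.4 × g
RCF₂ = 1.118 × 10⁻⁵ × 13 × (4925)² = 1.118 × 10⁻⁵ × 13 × 24,255,625 ≈ 3,525.3 × g
Increase = 3,525.3 − 1,028.4 = 2,496.9

≈ 2500 × g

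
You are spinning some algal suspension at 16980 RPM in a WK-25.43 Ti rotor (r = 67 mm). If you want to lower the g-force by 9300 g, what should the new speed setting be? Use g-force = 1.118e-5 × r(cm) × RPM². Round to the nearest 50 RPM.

r = 67 mm = 6.7 cm
Current RCF = 1.118 × 10⁻⁵ × 6.7 × (16980)² = 1.118 × 10⁻⁵ × 6.7 × 288,320,400 ≈ 21,596.9 × g
Target RCF = 21,596.9 − 9,300 = 12,296.9 × g
N² = 12,296.9 / (7.4906 × 10⁻⁵) = 164,164,419
N ≈ √164,164,419 ≈ 12,812.7

N₂ ≈ 12800 RPM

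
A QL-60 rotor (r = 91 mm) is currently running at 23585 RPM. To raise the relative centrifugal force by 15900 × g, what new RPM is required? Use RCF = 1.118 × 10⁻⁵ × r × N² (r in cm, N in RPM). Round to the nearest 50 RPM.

N₂ ≈ 26700 RPM

r = 91 mm = 9.1 cm
Current RCF = 1.118 × 10⁻⁵ × 9.1 × (23585)² = 1.118 × 10⁻⁵ × 9.1 × 556,252,225 ≈ 56,592 × g
Target RCF = 56,592 + 15,900 = 72,492 × g
N² = 72,492 / (10.1738 × 10⁻⁵) = 712,536,122
N ≈ √712,536,122 ≈ 26,693.4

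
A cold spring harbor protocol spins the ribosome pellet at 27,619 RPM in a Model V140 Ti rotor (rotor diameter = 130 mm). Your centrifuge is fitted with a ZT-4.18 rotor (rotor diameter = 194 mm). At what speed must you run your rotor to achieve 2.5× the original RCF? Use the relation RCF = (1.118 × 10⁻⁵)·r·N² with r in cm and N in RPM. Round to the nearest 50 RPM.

Original rotor: r = 130 mm / 2 = 65 mm = 6.5 cm
RCF = 1.118 × 10⁻⁵ × r × N²
RCF_original = 1.118 × 10⁻⁵ × 6.5 × (27619)² = 1.118 × 10⁻⁵ × 6.5 × 762,809,161 ≈ 55,433.3 × g
Target RCF = 2.5 × 55,433.3 ≈ 138,583.2 × g
Your rotor: r = 194 mm / 2 = 97 mm = 9.7 cm
138,583.2 = 1.118 × 10⁻⁵ × 9.7 × N²
N² = 138,583.2 / (10.8446 × 10⁻⁵) = 1,277,900,522
N ≈ √1,277,900,522 ≈ 35,747.7

≈ 35750 RPM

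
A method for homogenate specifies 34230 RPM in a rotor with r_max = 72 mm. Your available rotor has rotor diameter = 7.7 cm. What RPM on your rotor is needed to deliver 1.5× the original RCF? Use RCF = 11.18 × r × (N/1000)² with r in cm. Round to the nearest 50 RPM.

57350 RPM

Original rotor: r = 72 mm = 7.2 cm
RCF_original = 11.18 × 7.2 × (34.23)² = 11.18 × 7.2 × 1,171.6929 ≈ 94,316.6 × g
Target RCF = 1.5 × 94,316.6 ≈ 141,474.9 × g
Your rotor: r = 7.7 / 2 = 3.85 cm
141,474.9 = 11.18 × 3.85 × (N/1000)²
(N/1000)² = 141,474.9 / 43.043 = 3286.827
N = 1000 × √3286.827 ≈ 57,330.9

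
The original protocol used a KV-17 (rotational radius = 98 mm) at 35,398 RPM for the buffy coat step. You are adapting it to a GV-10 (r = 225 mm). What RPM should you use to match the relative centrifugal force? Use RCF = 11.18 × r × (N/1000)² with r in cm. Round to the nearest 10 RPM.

Original rotor: r = 98 mm = 9.8 cm
RCF_original = 11.18 × 9.8 × (35.398)² = 11.18 × 9.8 × 1,253.018404 ≈ 137,285.7 × g
Your rotor: r = 225 mm = 22.5 cm
137,285.7 = 11.18 × 22.5 × (N/1000)²
(N/1000)² = 137,285.7 / 251.55 = 545.7591
N = 1000 × √545.7591 ≈ 23,361.5

≈ 23360 RPM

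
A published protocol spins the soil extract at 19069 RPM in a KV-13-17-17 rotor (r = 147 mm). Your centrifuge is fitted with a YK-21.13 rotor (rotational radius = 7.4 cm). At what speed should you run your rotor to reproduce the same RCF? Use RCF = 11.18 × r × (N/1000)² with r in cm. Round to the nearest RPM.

≈ 26876 RPM

Original rotor: r = 147 mm = 14.7 cm
RCF_original = 11.18 × 14.7 × (19.069)² = 11.18 × 14.7 × 363.626761 ≈ 59,760.6 × g
59,760.6 = 11.18 × 7.4 × (N/1000)²
(N/1000)² = 59,760.6 / 82.732 = 722.3396
N = 1000 × √722.3396 ≈ 26,876.4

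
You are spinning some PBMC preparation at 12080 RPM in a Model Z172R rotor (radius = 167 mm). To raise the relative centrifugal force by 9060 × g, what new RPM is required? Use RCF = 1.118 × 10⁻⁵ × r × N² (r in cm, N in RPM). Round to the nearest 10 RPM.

N₂ ≈ 13940 RPM

r = 167 mm = 16.7 cm
Current RCF = 1.118 × 10⁻⁵ × 16.7 × (12080)² = 1.118 × 10⁻⁵ × 16.7 × 145,926,400 ≈ 27,245.3 × g
Target RCF = 27,245.3 + 9,060 = 36,305.3 × g
N² = 36,305.3 / (18.6706 × 10⁻⁵) = 194,451,705
N ≈ √194,451,705 ≈ 13,944.6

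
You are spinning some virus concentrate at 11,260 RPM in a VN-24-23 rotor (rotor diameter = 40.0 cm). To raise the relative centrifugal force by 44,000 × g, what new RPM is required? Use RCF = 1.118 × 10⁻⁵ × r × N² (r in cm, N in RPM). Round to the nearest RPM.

r = 40.0 / 2 = 20 cm
Current RCF = 1.118 × 10⁻⁵ × 20 × (11260)² = 1.118 × 10⁻⁵ × 20 × 126,787,600 ≈ 28,349.7 × g
Target RCF = 28,349.7 + 44,000 = 72,349.7 × g
N² = 72,349.7 / (22.36 × 10⁻⁵) = 323,567,531
N ≈ √323,567,531 ≈ 17,988.0

17988 RPM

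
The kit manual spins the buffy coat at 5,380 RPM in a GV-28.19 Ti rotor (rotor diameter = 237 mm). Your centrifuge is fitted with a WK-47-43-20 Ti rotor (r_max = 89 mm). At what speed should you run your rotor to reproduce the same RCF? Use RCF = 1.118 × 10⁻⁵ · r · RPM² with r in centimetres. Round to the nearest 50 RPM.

Original rotor: r = 237 mm / 2 = 118.5 mm = 11.85 cm
RCF = 1.118 × 10⁻⁵ × r × N²
RCF_original = 1.118 × 10⁻⁵ × 11.85 × (5380)² = 1.118 × 10⁻⁵ × 11.85 × 28,944,400 ≈ 3,834.6 × g
Your rotor: r = 89 mm = 8.9 cm
3,834.6 = 1.118 × 10⁻⁵ × 8.9 × N²
N² = 3,834.6 / (9.9502 × 10⁻⁵) = 38,537,919
N ≈ √38,537,919 ≈ 6,207.9

6200 RPM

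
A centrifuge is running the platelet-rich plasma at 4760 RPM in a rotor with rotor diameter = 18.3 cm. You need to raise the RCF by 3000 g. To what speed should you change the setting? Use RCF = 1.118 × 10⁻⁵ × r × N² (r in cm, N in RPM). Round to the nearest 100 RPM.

N₂ ≈ 7200 RPM

r = 18.3 / 2 = 9.15 cm
Current RCF = 1.118 × 10⁻⁵ × 9.15 × (4760)² = 1.118 × 10⁻⁵ × 9.15 × 22,657,600 ≈ 2,317.8 × g
Target RCF = 2,317.8 + 3,000 = 5,317.8 × g
N² = 5,317.8 / (10.2297 × 10⁻⁵) = 51,983,929
N ≈ √51,983,929 ≈ 7,210.0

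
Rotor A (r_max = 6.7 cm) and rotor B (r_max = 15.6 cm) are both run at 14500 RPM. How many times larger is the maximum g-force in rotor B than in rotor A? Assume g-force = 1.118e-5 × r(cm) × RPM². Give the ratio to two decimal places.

2.33

At fixed N, RCF ∝ r, so RCF_B/RCF_A = r_B/r_A = 15.6 / 6.7 = 2.3284.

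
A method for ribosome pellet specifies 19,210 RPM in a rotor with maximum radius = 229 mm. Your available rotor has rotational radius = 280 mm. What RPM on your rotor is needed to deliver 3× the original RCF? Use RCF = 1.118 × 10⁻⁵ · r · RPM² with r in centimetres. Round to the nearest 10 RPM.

≈ 30090 RPM

Original rotor: r = 229 mm = 22.9 cm
RCF_original = 1.118 × 10⁻⁵ × 22.9 × (19210)² = 1.118 × 10⁻⁵ × 22.9 × 369,024,100 ≈ 94,478.3 × g
Target RCF = 3 × 94,478.3 ≈ 283,434.9 × g
Your rotor: r = 280 mm = 28.0 cm
283,434.9 = 1.118 × 10⁻⁵ × 28 × N²
N² = 283,434.9 / (31.304 × 10⁻⁵) = 905,427,102
N ≈ √905,427,102 ≈ 30,090.3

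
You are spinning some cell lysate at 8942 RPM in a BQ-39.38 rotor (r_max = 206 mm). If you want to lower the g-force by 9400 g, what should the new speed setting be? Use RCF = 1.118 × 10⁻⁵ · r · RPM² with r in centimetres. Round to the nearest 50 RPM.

r = 206 mm = 20.6 cm
Current RCF = 1.118 × 10⁻⁵ × 20.6 × (8942)² = 1.118 × 10⁻⁵ × 20.6 × 79,959,364 ≈ 18,415.3 × g
Target RCF = 18,415.3 − 9,400 = 9,015.3 × g
N² = 9,015.3 / (23.0308 × 10⁻⁵) = 39,144,537
N ≈ √39,144,537 ≈ 6,256.6

N₂ ≈ 6250 RPM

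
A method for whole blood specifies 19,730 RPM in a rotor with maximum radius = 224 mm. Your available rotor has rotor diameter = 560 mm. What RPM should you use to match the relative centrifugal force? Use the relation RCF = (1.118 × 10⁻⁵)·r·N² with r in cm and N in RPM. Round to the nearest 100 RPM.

Original rotor: r = 224 mm = 22.4 cm
RCF = 1.118 × 10⁻⁵ × r × N²
RCF_original = 1.118 × 10⁻⁵ × 22.4 × (19730)² = 1.118 × 10⁻⁵ × 22.4 × 389,272,900 ≈ 97,486.4 × g
Your rotor: r = 560 mm / 2 = 280 mm = 28 cm
97,486.4 = 1.118 × 10⁻⁵ × 28 × N²
N² = 97,486.4 / (31.304 × 10⁻⁵) = 311,418,349
N ≈ √311,418,349 ≈ 17,647.0

17600 RPM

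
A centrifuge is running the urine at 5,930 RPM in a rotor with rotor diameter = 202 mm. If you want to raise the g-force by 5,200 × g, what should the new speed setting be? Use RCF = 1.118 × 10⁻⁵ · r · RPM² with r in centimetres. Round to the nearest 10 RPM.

r = 202 mm / 2 = 101 mm = 10.1 cm
Current RCF = 1.118 × 10⁻⁵ × 10.1 × (5930)² = 1.118 × 10⁻⁵ × 10.1 × 35,164,900 ≈ 3,970.8 × g
Target RCF = 3,970.8 + 5,200 = 9,170.8 × g
N² = 9,170.8 / (11.2918 × 10⁻⁵) = 81,216,458
N ≈ √81,216,458 ≈ 9,012.0

9010 RPM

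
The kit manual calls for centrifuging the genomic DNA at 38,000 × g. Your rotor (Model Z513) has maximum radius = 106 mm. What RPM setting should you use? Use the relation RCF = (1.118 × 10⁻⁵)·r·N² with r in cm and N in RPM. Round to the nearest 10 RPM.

r = 106 mm = 10.6 cm
38,000 = 1.118 × 10⁻⁵ × 10.6 × N²
N² = 38,000 / (11.8508 × 10⁻⁵) = 320,653,458
N ≈ √320,653,458 ≈ 17,906.8

≈ 17910 RPM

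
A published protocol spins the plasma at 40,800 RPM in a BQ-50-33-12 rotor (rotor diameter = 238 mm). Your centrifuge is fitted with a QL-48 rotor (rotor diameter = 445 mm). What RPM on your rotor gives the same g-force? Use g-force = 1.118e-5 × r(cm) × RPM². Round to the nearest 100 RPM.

29800 RPM

Original rotor: r = 238 mm / 2 = 119 mm = 11.9 cm
RCF_original = 1.118 × 10⁻⁵ × 11.9 × (40800)² = 1.118 × 10⁻⁵ × 11.9 × 1,664,640,000 ≈ 221,467 × g
Your rotor: r = 445 mm / 2 = 222.5 mm = 22.25 cm
221,467 = 1.118 × 10⁻⁵ × 22.25 × N²
N² = 221,467 / (24.8755 × 10⁻⁵) = 890,301,702
N ≈ √890,301,702 ≈ 29,837.9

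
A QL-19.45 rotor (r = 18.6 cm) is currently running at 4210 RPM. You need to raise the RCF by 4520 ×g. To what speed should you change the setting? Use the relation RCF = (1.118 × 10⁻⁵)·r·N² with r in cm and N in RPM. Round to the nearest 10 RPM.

Current RCF = 1.118 × 10⁻⁵ × 18.6 × (4210)² = 1.118 × 10⁻⁵ × 18.6 × 17,724,100 ≈ 3,685.7 × g
Target RCF = 3,685.7 + 4,520 = 8,205.7 × g
N² = 8,205.7 / (20.7948 × 10⁻⁵) = 39,460,346
N ≈ √39,460,346 ≈ 6,281.7

6280 RPM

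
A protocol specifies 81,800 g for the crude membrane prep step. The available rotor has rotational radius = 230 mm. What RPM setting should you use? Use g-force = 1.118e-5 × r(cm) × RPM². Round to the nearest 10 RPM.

17840 RPM

r = 230 mm = 23.0 cm
81,800 = 1.118 × 10⁻⁵ × 23 × N²
N² = 81,800 / (25.714 × 10⁻⁵) = 318,114,646
N ≈ √318,114,646 ≈ 17,835.8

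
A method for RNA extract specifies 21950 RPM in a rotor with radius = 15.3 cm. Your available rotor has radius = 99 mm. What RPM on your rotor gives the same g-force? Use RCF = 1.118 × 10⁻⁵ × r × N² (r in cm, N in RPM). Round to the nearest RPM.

27287 RPM

RCF = 1.118 × 10⁻⁵ × r × N²
RCF_original = 1.118 × 10⁻⁵ × 15.3 × (21950)² = 1.118 × 10⁻⁵ × 15.3 × 481,802,500 ≈ 82,414.2 × g
Your rotor: r = 99 mm = 9.9 cm
82,414.2 = 1.118 × 10⁻⁵ × 9.9 × N²
N² = 82,414.2 / (11.0682 × 10⁻⁵) = 744,603,459
N ≈ √744,603,459 ≈ 27,287.4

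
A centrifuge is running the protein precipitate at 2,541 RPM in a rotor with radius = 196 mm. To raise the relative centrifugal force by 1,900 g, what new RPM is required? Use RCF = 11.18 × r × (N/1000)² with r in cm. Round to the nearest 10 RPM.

r = 196 mm = 19.6 cm
Current RCF = 11.18 × 19.6 × (2.541)² = 11.18 × 19.6 × 6.456681 ≈ 1,414.8 × g
Target RCF = 1,414.8 + 1,900 = 3,314.8 × g
(N/1000)² = 3,314.8 / 219.128 = 15.12723
N = 1000 × √15.12723 ≈ 3,889.4

3890 RPM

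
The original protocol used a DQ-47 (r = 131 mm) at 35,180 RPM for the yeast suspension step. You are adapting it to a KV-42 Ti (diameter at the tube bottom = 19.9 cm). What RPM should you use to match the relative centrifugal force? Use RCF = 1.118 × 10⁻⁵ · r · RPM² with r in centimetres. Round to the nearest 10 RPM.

40370 RPM

Original rotor: r = 131 mm = 13.1 cm
RCF_original = 1.118 × 10⁻⁵ × 13.1 × (35180)² = 1.118 × 10⁻⁵ × 13.1 × 1,237,632,400 ≈ 181,261.2 × g
Your rotor: r = 19.9 / 2 = 9.95 cm
181,261.2 = 1.118 × 10⁻⁵ × 9.95 × N²
N² = 181,261.2 / (11.1241 × 10⁻⁵) = 1,629,445,978
N ≈ √1,629,445,978 ≈ 40,366.4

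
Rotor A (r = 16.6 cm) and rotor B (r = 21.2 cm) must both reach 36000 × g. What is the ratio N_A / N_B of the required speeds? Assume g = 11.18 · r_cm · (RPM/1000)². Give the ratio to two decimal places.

At fixed RCF, N ∝ 1/√r, so N_A/N_B = √(r_B/r_A) = √(21.2/16.6) = √1.277108 = 1.1301.

1.13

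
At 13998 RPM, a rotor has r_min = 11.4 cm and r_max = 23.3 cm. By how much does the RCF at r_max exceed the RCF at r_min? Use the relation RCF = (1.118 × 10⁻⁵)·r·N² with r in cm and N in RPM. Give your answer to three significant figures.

26100 x g

RCF_max = 1.118 × 10⁻⁵ × 23.3 × (13998)² = 1.118 × 10⁻⁵ × 23.3 × 195,944,004 ≈ 51,042.2 × g
RCF_min = 1.118 × 10⁻⁵ × 11.4 × (13998)² = 1.118 × 10⁻⁵ × 11.4 × 195,944,004 ≈ 24,973.5 × g
ΔRCF = 51,042.2 − 24,973.5 = 26,068.7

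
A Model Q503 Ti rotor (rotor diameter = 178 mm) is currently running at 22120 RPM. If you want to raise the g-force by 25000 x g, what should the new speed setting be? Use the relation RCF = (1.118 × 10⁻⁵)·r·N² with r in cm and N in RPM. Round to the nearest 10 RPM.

N₂ ≈ 27210 RPM

r = 178 mm / 2 = 89 mm = 8.9 cm
Current RCF = 1.118 × 10⁻⁵ × 8.9 × (22120)² = 1.118 × 10⁻⁵ × 8.9 × 489,294,400 ≈ 48,685.8 × g
Target RCF = 48,685.8 + 25,000 = 73,685.8 × g
N² = 73,685.8 / (9.9502 × 10⁻⁵) = 740,545,919
N ≈ √740,545,919 ≈ 27,213.0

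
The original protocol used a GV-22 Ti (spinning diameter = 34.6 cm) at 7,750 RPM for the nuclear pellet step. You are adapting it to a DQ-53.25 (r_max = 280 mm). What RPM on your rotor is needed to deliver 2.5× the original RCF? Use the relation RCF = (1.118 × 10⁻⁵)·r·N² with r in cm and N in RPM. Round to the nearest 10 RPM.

Original rotor: r = 34.6 / 2 = 17.3 cm
RCF_original = 1.118 × 10⁻⁵ × 17.3 × (7750)² = 1.118 × 10⁻⁵ × 17.3 × 60,062,500 ≈ 11,616.9 × g
Target RCF = 2.5 × 11,616.9 ≈ 29,042.2 × g
Your rotor: r = 280 mm = 28.0 cm
29,042.2 = 1.118 × 10⁻⁵ × 28 × N²
N² = 29,042.2 / (31.304 × 10⁻⁵) = 92,774,725
N ≈ √92,774,725 ≈ 9,632.0

≈ 9630 RPM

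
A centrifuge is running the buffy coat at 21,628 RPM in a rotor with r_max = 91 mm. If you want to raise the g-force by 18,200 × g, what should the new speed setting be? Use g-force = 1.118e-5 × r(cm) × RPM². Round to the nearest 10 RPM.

r = 91 mm = 9.1 cm
Current RCF = 1.118 × 10⁻⁵ × 9.1 × (21628)² = 1.118 × 10⁻⁵ × 9.1 × 467,770,384 ≈ 47,590 × g
Target RCF = 47,590 + 18,200 = 65,790 × g
N² = 65,790 / (10.1738 × 10⁻⁵) = 646,661,031
N ≈ √646,661,031 ≈ 25,429.5

≈ 25430 RPM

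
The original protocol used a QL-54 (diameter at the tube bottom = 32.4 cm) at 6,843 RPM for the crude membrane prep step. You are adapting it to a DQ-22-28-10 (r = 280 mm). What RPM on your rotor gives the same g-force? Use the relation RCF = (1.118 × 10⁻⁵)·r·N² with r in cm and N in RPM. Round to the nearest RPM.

≈ 5205 RPM

Original rotor: r = 32.4 / 2 = 16.2 cm
RCF = 1.118 × 10⁻⁵ × r × N²
RCF_original = 1.118 × 10⁻⁵ × 16.2 × (6843)² = 1.118 × 10⁻⁵ × 16.2 × 46,826,649 ≈ 8,481.1 × g
Your rotor: r = 280 mm = 28.0 cm
8,481.1 = 1.118 × 10⁻⁵ × 28 × N²
N² = 8,481.1 / (31.304 × 10⁻⁵) = 27,092,704
N ≈ √27,092,704 ≈ 5,205.1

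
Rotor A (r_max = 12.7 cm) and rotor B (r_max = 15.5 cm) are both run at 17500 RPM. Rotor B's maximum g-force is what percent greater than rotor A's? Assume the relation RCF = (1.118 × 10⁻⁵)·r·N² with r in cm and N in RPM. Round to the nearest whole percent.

At equal RPM, RCF scales linearly with r: ratio = 15.5 / 12.7 = 1.2205.
So rotor B delivers 22.0% more g-force.

22%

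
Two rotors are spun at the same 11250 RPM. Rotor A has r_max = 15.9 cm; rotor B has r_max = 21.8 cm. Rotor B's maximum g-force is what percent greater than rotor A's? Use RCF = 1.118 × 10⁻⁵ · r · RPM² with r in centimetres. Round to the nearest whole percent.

37%

At equal RPM, RCF scales linearly with r: ratio = 21.8 / 15.9 = 1.3711.
So rotor B delivers 37.1% more g-force.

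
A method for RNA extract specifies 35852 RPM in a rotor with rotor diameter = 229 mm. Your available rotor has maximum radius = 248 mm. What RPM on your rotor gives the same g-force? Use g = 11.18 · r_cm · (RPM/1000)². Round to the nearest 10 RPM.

Original rotor: r = 229 mm / 2 = 114.5 mm = 11.45 cm
RCF_original = 11.18 × 11.45 × (35.852)² = 11.18 × 11.45 × 1,285.365904 ≈ 164,541 × g
Your rotor: r = 248 mm = 24.8 cm
164,541 = 11.18 × 24.8 × (N/1000)²
(N/1000)² = 164,541 / 277.264 = 593.4452
N = 1000 × √593.4452 ≈ 24,360.7

≈ 24360 RPM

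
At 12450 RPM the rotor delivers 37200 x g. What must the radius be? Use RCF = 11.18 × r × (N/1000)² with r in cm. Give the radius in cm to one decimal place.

r ≈ 21.5 cm

37200 = 11.18 × r × (12.45)²
r = 37200 / (11.18 × 155.0025) = 37200 / 1732.928 ≈ 21.467 cm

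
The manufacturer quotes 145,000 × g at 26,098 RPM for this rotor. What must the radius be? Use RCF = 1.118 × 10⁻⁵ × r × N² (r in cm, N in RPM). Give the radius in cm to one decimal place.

≈ 19.0 cm

145000 = 1.118 × 10⁻⁵ × r × (26098)²
r = 145000 / (1.118 × 10⁻⁵ × 681,105,604) = 145000 / 7614.761 ≈ 19.042 cm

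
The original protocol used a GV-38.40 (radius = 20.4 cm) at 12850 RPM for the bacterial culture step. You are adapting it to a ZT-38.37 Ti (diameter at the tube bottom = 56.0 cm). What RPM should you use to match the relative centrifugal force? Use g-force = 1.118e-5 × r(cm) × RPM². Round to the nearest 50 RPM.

RCF_original = 1.118 × 10⁻⁵ × 20.4 × (12850)² = 1.118 × 10⁻⁵ × 20.4 × 165,122,500 ≈ 37,659.8 × g
Your rotor: r = 56.0 / 2 = 28 cm
37,659.8 = 1.118 × 10⁻⁵ × 28 × N²
N² = 37,659.8 / (31.304 × 10⁻⁵) = 120,303,476
N ≈ √120,303,476 ≈ 10,968.3

≈ 10950 RPM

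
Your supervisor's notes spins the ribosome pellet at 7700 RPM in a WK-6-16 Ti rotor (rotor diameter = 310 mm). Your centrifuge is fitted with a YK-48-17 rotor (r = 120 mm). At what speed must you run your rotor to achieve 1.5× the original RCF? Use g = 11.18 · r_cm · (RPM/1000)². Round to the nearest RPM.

10718 RPM

Original rotor: r = 310 mm / 2 = 155 mm = 15.5 cm
RCF_original = 11.18 × 15.5 × (7.7)² = 11.18 × 15.5 × 59.29 ≈ 10,274.4 × g
Target RCF = 1.5 × 10,274.4 ≈ 15,411.6 × g
Your rotor: r = 120 mm = 12.0 cm
15,411.6 = 11.18 × 12 × (N/1000)²
(N/1000)² = 15,411.6 / 134.16 = 114.8748
N = 1000 × √114.8748 ≈ 10,718.0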